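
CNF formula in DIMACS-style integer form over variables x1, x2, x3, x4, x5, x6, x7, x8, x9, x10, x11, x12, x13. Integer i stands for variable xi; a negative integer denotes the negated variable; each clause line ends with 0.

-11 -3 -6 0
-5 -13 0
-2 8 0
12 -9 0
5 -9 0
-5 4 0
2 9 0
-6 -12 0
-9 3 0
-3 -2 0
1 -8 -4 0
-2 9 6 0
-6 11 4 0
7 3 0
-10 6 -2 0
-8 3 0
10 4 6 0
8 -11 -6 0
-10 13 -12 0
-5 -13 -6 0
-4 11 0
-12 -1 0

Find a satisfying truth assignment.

x1 = F, x2 = F, x3 = T, x4 = T, x5 = T, x6 = F, x7 = F, x8 = F, x9 = T, x10 = F, x11 = T, x12 = T, x13 = F

Try x1 = False.
Branch on x2: take x2 = False.
  then x9 is forced to True.
  then x12 is forced to True.
  then x5 is forced to True.
  then x13 is forced to False.
  then x4 is forced to True.
  then x6 is forced to False.
  then x3 is forced to True.
  then x8 is forced to False.
  then x10 is forced to False.
  then x11 is forced to True.
x7 is now unconstrained; take x7 = False.
Check each clause:
  1. (¬x11 ∨ ¬x6 ∨ ¬x3) — ¬x6 is true.
  2. (¬x13 ∨ ¬x5) — ¬x13 is true.
  3. (¬x2 ∨ x8) — ¬x2 is true.
  4. (x12 ∨ ¬x9) — x12 is true.
  5. (x5 ∨ ¬x9) — x5 is true.
  6. (x4 ∨ ¬x5) — x4 is true.
  7. (x2 ∨ x9) — x9 is true.
  8. (¬x12 ∨ ¬x6) — ¬x6 is true.
  9. (¬x9 ∨ x3) — x3 is true.
  10. (¬x3 ∨ ¬x2) — ¬x2 is true.
  11. (¬x8 ∨ ¬x4 ∨ x1) — ¬x8 is true.
  12. (x6 ∨ x9 ∨ ¬x2) — x9 is true.
  13. (x4 ∨ ¬x6 ∨ x11) — ¬x6 is true.
  14. (x7 ∨ x3) — x3 is true.
  15. (x6 ∨ ¬x2 ∨ ¬x10) — ¬x2 is true.
  16. (x3 ∨ ¬x8) — ¬x8 is true.
  17. (x4 ∨ x10 ∨ x6) — x4 is true.
  18. (¬x11 ∨ ¬x6 ∨ x8) — ¬x6 is true.
  19. (¬x12 ∨ x13 ∨ ¬x10) — ¬x10 is true.
  20. (¬x5 ∨ ¬x13 ∨ ¬x6) — ¬x6 is true.
  21. (x11 ∨ ¬x4) — x11 is true.
  22. (¬x1 ∨ ¬x12) — ¬x1 is true.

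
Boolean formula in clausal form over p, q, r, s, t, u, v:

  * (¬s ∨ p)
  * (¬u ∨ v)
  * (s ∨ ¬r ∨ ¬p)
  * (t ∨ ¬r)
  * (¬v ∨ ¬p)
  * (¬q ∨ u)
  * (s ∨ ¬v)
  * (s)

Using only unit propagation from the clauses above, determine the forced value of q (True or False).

(s) is a unit clause: s = True.
(p ∨ ¬s) with s = True leaves only p, so p = True.
(¬v ∨ ¬p): since p = True, the clause reduces to (¬v). v = False.
From (v ∨ ¬u) and v = False: u = False.
From (¬q ∨ u) and u = False: q = False.

False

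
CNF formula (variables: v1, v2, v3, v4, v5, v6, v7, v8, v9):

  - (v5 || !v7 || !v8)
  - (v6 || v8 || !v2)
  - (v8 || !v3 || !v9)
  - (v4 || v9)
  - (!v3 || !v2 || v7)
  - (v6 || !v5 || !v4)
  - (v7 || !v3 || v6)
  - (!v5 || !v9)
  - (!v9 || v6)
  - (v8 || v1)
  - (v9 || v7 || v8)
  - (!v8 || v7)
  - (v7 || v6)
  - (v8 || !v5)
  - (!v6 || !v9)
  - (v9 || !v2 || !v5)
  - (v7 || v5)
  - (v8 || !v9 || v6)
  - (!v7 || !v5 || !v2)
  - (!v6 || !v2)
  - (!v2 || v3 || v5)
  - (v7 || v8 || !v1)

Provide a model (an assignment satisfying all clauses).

v1=1, v2=0, v3=1, v4=1, v5=0, v6=1, v7=1, v8=0, v9=0

Check each clause:
  1. (!v7 || !v8 || v5) — !v8 is true.
  2. (v6 || v8 || !v2) — !v2 is true.
  3. (v8 || !v3 || !v9) — !v9 is true.
  4. (v9 || v4) — v4 is true.
  5. (v7 || !v2 || !v3) — !v2 is true.
  6. (v6 || !v4 || !v5) — !v5 is true.
  7. (v7 || !v3 || v6) — v6 is true.
  8. (!v9 || !v5) — !v5 is true.
  9. (!v9 || v6) — v6 is true.
  10. (v8 || v1) — v1 is true.
  11. (v7 || v9 || v8) — v7 is true.
  12. (v7 || !v8) — !v8 is true.
  13. (v6 || v7) — v6 is true.
  14. (!v5 || v8) — !v5 is true.
  15. (!v9 || !v6) — !v9 is true.
  16. (!v2 || v9 || !v5) — !v5 is true.
  17. (v5 || v7) — v7 is true.
  18. (!v9 || v6 || v8) — v6 is true.
  19. (!v5 || !v2 || !v7) — !v5 is true.
  20. (!v6 || !v2) — !v2 is true.
  21. (!v2 || v5 || v3) — v3 is true.
  22. (!v1 || v8 || v7) — v7 is true.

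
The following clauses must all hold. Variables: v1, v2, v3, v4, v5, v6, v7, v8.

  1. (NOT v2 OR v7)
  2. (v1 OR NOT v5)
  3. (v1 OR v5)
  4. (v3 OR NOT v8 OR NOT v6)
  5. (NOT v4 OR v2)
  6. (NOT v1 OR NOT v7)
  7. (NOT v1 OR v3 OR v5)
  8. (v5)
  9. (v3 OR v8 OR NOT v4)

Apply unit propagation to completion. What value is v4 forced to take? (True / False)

Unit clause (v5) sets v5 = True.
In (v1 OR NOT v5), NOT v5 is now false; v1 must hold, so v1 = True.
(NOT v1 OR NOT v7): since v1 = True, the clause reduces to (NOT v7). v7 = False.
From (v7 OR NOT v2) and v7 = False: v2 = False.
In (NOT v4 OR v2), v2 is now false; NOT v4 must hold, so v4 = False.

False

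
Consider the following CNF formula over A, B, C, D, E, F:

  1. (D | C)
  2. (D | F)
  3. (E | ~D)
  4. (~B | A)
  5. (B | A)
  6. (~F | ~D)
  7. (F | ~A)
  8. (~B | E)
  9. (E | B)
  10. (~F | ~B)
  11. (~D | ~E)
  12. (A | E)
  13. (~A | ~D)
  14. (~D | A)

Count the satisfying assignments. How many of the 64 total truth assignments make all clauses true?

1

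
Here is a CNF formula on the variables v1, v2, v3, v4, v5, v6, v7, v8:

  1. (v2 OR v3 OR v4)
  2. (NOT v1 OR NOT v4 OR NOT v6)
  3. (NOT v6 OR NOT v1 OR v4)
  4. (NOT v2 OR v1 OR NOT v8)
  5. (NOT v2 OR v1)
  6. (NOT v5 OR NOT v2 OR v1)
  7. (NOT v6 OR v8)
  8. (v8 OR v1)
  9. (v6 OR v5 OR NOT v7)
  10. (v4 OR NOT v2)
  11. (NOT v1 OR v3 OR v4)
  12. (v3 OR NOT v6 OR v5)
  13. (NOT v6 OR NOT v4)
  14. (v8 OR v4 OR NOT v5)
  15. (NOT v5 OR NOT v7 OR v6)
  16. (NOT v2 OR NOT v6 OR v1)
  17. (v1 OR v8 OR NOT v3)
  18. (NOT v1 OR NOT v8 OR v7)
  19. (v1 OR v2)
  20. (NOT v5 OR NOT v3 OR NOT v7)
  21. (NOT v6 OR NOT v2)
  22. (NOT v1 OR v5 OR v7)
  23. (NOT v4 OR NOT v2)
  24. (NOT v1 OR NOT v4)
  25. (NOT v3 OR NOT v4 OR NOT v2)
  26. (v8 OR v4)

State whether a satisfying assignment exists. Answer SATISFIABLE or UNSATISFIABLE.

v1 = True:
  propagation gives v4=False, v6=False, v2=False, v3=True; an empty clause results — contradiction.
v1 = False:
  propagation gives v2=False; an empty clause results — contradiction.
Every branch closes, so no satisfying assignment exists.

UNSATISFIABLE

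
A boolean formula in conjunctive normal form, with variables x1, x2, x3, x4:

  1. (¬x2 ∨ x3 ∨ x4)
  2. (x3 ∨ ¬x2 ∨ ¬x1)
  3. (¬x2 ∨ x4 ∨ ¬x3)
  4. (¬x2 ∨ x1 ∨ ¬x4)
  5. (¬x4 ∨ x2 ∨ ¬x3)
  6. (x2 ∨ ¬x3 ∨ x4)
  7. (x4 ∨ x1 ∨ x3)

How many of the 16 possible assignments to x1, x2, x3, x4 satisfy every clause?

4

Satisfying assignments:
  x1=0 x2=0 x3=0 x4=1
  x1=1 x2=0 x3=0 x4=0
  x1=1 x2=0 x3=0 x4=1
  x1=1 x2=1 x3=1 x4=1
That's 4 in total.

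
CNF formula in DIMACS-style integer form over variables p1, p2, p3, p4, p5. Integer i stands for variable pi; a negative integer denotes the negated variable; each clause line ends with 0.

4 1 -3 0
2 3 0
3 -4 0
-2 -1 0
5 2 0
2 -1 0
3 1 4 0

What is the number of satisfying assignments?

3

Satisfying assignments:
  p1=0 p2=0 p3=1 p4=1 p5=1
  p1=0 p2=1 p3=1 p4=1 p5=0
  p1=0 p2=1 p3=1 p4=1 p5=1
Count: 3.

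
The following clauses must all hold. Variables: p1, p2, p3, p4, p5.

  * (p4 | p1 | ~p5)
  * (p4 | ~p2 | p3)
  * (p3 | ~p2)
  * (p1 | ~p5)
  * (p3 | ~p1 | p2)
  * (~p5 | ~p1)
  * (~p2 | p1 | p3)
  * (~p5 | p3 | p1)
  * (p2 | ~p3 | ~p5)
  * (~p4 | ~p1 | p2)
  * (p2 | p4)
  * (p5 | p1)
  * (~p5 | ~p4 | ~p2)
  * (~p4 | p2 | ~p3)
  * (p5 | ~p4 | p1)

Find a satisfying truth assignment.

Branch on p1: take p1 = True.
  then p5 is forced to False.
Branch on p2: take p2 = True.
  then p3 is forced to True.
p4 is now unconstrained; take p4 = True.

p1=T, p2=T, p3=T, p4=T, p5=F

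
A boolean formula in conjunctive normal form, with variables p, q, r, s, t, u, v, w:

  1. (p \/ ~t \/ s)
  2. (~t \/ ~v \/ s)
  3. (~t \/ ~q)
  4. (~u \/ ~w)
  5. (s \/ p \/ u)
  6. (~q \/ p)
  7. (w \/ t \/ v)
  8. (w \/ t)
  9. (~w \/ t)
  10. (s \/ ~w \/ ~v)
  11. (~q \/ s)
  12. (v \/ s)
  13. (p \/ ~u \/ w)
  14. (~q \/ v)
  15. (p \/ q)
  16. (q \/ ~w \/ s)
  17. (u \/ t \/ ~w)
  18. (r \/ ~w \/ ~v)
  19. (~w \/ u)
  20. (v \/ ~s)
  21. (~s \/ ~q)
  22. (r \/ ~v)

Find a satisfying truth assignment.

p=True, q=False, r=True, s=True, t=True, u=True, v=True, w=False

p occurs only positively in the remaining clauses — set p = True.
r occurs only positively in the remaining clauses — set r = True.
Branch on q: take q = False.
Set s = True and propagate.
  then v is forced to True.
Set t = True and propagate.
For the remaining variables, u = True, w = False works.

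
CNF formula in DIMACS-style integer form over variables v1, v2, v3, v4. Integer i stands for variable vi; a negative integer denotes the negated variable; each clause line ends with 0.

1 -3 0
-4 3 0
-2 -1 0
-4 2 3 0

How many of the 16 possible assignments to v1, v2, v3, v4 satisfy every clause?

The models are:
  v1=F v2=F v3=F v4=F
  v1=F v2=T v3=F v4=F
  v1=T v2=F v3=F v4=F
  v1=T v2=F v3=T v4=F
  v1=T v2=F v3=T v4=T
That's 5 in total.

5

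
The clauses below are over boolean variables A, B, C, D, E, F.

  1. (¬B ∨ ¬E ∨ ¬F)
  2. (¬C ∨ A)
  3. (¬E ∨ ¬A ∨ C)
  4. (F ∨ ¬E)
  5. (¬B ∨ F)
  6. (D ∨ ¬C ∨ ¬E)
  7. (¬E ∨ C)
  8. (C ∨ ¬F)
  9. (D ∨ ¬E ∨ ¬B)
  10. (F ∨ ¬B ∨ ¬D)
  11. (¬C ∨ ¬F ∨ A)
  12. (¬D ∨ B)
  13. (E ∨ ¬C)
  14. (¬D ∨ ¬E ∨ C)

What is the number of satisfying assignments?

Satisfying assignments:
  A=0 B=0 C=0 D=0 E=0 F=0
  A=1 B=0 C=0 D=0 E=0 F=0
That's 2 in total.

2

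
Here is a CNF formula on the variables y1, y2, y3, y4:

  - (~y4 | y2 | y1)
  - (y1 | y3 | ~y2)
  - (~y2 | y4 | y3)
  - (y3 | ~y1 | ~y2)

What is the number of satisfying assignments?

Split on y2, then y1.
  y2=1, y1=1: remaining (y3,y4) ∈ {(1,0); (1,1)} — 2.
  y2=1, y1=0: remaining (y3,y4) ∈ {(1,0); (1,1)} — 2.
  y2=0, y1=1: remaining (y3,y4) ∈ {(0,0); (0,1); (1,0); (1,1)} — 4.
  y2=0, y1=0: remaining (y3,y4) ∈ {(0,0); (1,0)} — 2.
Total: 2 + 2 + 4 + 2 = 10.

10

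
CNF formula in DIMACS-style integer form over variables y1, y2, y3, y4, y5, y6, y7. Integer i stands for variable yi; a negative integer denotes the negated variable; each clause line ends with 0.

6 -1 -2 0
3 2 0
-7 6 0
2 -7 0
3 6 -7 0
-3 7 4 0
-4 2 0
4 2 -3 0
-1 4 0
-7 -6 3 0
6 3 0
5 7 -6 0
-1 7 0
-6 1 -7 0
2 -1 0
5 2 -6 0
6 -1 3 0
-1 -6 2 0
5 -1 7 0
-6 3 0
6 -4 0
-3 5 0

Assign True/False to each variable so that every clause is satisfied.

y1=F, y2=T, y3=T, y4=T, y5=T, y6=T, y7=F

Pure literal: y5 appears only positively; assign y5 = True.
Try y1 = False.
The remaining clauses are satisfied by y2 = True, y3 = True, y4 = True, y6 = True, y7 = False.
Every clause has at least one true literal under this assignment.
Check each clause:
  1. (¬y1 ∨ y6 ∨ ¬y2) — ¬y1 is true.
  2. (y3 ∨ y2) — y2 is true.
  3. (¬y7 ∨ y6) — ¬y7 is true.
  4. (¬y7 ∨ y2) — ¬y7 is true.
  5. (y6 ∨ ¬y7 ∨ y3) — ¬y7 is true.
  6. (y4 ∨ y7 ∨ ¬y3) — y4 is true.
  7. (¬y4 ∨ y2) — y2 is true.
  8. (y4 ∨ ¬y3 ∨ y2) — y2 is true.
  9. (y4 ∨ ¬y1) — y4 is true.
  10. (¬y6 ∨ y3 ∨ ¬y7) — ¬y7 is true.
  11. (y6 ∨ y3) — y3 is true.
  12. (y5 ∨ y7 ∨ ¬y6) — y5 is true.
  13. (y7 ∨ ¬y1) — ¬y1 is true.
  14. (¬y6 ∨ ¬y7 ∨ y1) — ¬y7 is true.
  15. (¬y1 ∨ y2) — y2 is true.
  16. (y5 ∨ ¬y6 ∨ y2) — y2 is true.
  17. (y6 ∨ ¬y1 ∨ y3) — y3 is true.
  18. (¬y6 ∨ ¬y1 ∨ y2) — y2 is true.
  19. (y7 ∨ ¬y1 ∨ y5) — y5 is true.
  20. (y3 ∨ ¬y6) — y3 is true.
  21. (y6 ∨ ¬y4) — y6 is true.
  22. (¬y3 ∨ y5) — y5 is true.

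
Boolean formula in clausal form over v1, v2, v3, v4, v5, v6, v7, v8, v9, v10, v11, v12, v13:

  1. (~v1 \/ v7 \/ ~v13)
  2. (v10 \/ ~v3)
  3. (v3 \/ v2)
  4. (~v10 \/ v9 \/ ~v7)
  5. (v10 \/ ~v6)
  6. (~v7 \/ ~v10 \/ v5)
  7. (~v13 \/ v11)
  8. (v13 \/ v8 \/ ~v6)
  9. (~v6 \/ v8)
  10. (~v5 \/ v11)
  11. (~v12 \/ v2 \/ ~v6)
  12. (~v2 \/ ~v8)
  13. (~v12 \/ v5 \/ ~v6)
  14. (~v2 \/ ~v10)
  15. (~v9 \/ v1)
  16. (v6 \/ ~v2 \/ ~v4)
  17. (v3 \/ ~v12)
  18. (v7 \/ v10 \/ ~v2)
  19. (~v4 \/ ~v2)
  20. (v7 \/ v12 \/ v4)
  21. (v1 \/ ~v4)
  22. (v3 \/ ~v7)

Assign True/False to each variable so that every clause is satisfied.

v1 = 1, v2 = 0, v3 = 1, v4 = 1, v5 = 0, v6 = 1, v7 = 0, v8 = 1, v9 = 0, v10 = 1, v11 = 0, v12 = 0, v13 = 0

Set v1 = True and propagate.
Set v2 = False and propagate.
  then v3 is forced to True.
  then v10 is forced to True.
Set v4 = True and propagate.
The remaining clauses are satisfied by v5 = False, v6 = True, v7 = False, v8 = True, v9 = False, v11 = False, v12 = False, v13 = False.
Every clause has at least one true literal under this assignment.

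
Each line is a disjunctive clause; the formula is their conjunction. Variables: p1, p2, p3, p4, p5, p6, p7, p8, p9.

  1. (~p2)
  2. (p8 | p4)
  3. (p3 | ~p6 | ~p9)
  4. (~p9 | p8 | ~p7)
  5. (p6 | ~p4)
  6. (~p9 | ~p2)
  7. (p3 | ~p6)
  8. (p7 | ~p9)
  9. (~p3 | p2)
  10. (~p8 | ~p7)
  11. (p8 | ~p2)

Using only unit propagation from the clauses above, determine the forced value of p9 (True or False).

False

Unit clause (~p2) sets p2 = False.
(p2 | ~p3): since p2 = False, the clause reduces to (~p3). p3 = False.
(p3 | ~p6) with p3 = False leaves only ~p6, so p6 = False.
(~p4 | p6): since p6 = False, the clause reduces to (~p4). p4 = False.
From (p4 | p8) and p4 = False: p8 = True.
(~p8 | ~p7) with p8 = True leaves only ~p7, so p7 = False.
From (~p9 | p7) and p7 = False: p9 = False.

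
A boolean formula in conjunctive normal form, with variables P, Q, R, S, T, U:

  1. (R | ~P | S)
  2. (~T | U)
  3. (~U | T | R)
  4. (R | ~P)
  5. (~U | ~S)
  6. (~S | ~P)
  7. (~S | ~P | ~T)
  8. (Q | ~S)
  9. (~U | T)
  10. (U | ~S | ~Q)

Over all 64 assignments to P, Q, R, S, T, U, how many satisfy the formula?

12

Case analysis on S and U:
  S=T, U=T: a clause becomes empty — 0.
  S=T, U=F: a clause becomes empty — 0.
  S=F, U=T: Q free; 3 ways for (P,R,T) × 2^1 = 6.
  S=F, U=F: Q free; 3 ways for (P,R,T) × 2^1 = 6.
Total: 0 + 0 + 6 + 6 = 12.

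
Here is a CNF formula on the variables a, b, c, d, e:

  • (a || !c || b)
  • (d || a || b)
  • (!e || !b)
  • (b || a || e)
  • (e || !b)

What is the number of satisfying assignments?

9

Split on b, then a.
  b=1, a=1: a clause becomes empty — 0.
  b=1, a=0: a clause becomes empty — 0.
  b=0, a=1: c, d, e free → 2^3 = 8.
  b=0, a=0: remaining (c,d,e) ∈ {(0,1,1)} — 1.
Total: 0 + 0 + 8 + 1 = 9.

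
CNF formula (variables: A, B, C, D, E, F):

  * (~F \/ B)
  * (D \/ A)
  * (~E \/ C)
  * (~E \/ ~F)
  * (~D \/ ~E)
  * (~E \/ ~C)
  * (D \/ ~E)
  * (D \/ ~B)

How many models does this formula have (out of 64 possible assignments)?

Case analysis on E and D:
  E=T, D=T: a clause becomes empty — 0.
  E=T, D=F: a clause becomes empty — 0.
  E=F, D=T: A, C free; 3 ways for (B,F) × 2^2 = 12.
  E=F, D=F: remaining (A,B,C,F) ∈ {(T,F,F,F); (T,F,T,F)} — 2.
Total: 0 + 0 + 12 + 2 = 14.

14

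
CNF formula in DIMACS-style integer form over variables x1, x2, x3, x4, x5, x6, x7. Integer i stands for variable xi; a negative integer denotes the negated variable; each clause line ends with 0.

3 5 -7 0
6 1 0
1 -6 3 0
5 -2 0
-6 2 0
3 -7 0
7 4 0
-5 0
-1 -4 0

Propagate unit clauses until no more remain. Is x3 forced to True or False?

True

(NOT x5) is a unit clause: x5 = False.
(NOT x2 OR x5): since x5 = False, the clause reduces to (NOT x2). x2 = False.
(x2 OR NOT x6): since x2 = False, the clause reduces to (NOT x6). x6 = False.
In (x1 OR x6), x6 is now false; x1 must hold, so x1 = True.
From (NOT x4 OR NOT x1) and x1 = True: x4 = False.
From (x4 OR x7) and x4 = False: x7 = True.
From (x3 OR NOT x7 OR x5) and x7 = True, x5 = False: x3 = True.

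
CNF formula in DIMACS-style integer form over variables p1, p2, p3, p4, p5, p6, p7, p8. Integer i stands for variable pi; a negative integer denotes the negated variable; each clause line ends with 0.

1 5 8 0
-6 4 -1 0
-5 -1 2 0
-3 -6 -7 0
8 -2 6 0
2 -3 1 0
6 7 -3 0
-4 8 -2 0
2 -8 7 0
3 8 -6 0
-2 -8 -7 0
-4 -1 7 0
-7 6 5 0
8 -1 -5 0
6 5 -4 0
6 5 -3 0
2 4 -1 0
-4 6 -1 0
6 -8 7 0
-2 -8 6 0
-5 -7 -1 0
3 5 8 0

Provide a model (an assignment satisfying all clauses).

p1 = False, p2 = False, p3 = False, p4 = True, p5 = True, p6 = True, p7 = True, p8 = True

Branch on p1: take p1 = False.
For the remaining variables, p2 = False, p3 = False, p4 = True, p5 = True, p6 = True, p7 = True, p8 = True works.
Check each clause:
  1. (p5 || p1 || p8) — p8 is true.
  2. (!p1 || p4 || !p6) — p4 is true.
  3. (!p5 || p2 || !p1) — !p1 is true.
  4. (!p3 || !p6 || !p7) — !p3 is true.
  5. (!p2 || p8 || p6) — p8 is true.
  6. (p1 || p2 || !p3) — !p3 is true.
  7. (p6 || p7 || !p3) — !p3 is true.
  8. (!p2 || p8 || !p4) — p8 is true.
  9. (p2 || !p8 || p7) — p7 is true.
  10. (!p6 || p3 || p8) — p8 is true.
  11. (!p8 || !p7 || !p2) — !p2 is true.
  12. (!p1 || !p4 || p7) — !p1 is true.
  13. (!p7 || p6 || p5) — p5 is true.
  14. (p8 || !p1 || !p5) — p8 is true.
  15. (p5 || p6 || !p4) — p5 is true.
  16. (p6 || p5 || !p3) — !p3 is true.
  17. (p2 || !p1 || p4) — p4 is true.
  18. (!p1 || p6 || !p4) — p6 is true.
  19. (p7 || p6 || !p8) — p6 is true.
  20. (!p8 || p6 || !p2) — p6 is true.
  21. (!p5 || !p1 || !p7) — !p1 is true.
  22. (p5 || p8 || p3) — p8 is true.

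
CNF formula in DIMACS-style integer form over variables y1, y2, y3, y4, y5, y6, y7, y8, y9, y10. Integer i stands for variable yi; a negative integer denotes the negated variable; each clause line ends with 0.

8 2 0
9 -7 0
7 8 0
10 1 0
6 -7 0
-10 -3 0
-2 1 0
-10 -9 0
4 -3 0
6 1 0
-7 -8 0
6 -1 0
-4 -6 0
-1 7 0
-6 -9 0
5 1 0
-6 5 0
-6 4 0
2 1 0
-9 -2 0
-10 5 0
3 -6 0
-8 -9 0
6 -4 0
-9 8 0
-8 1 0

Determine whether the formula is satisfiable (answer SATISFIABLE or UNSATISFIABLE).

UNSATISFIABLE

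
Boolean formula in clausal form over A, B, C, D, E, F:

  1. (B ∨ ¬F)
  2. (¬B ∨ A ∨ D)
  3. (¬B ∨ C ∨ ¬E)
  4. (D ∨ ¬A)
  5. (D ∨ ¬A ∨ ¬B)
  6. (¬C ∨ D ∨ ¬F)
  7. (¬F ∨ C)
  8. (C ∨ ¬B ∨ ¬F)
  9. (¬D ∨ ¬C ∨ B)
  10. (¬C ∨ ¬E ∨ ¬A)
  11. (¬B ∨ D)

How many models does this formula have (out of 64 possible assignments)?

16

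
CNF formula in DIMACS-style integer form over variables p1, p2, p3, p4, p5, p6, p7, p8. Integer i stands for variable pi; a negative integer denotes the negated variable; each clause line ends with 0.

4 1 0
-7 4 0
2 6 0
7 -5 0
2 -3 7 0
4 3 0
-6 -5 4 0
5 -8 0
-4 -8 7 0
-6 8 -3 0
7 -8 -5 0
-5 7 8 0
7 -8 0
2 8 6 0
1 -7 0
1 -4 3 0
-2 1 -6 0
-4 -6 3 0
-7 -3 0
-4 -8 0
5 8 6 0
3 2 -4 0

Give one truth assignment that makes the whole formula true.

Pure literal: p1 appears only positively; assign p1 = True.
Branch on p2: take p2 = True.
For the remaining variables, p3 = False, p4 = True, p5 = True, p6 = False, p7 = True, p8 = False works.

p1 = T, p2 = T, p3 = F, p4 = T, p5 = T, p6 = F, p7 = T, p8 = F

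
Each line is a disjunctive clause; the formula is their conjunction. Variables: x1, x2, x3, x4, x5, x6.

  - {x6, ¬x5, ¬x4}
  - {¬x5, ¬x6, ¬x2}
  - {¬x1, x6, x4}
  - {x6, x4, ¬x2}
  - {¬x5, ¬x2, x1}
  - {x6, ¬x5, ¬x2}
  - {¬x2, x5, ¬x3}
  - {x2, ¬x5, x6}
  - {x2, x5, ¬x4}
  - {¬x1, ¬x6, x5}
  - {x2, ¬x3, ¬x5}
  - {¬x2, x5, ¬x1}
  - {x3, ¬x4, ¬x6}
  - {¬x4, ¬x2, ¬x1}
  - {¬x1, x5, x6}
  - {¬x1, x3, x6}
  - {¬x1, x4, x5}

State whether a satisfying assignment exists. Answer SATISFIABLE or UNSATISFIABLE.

Branch on x1: take x1 = False.
Branch on x2: take x2 = False.
The remaining clauses are satisfied by x3 = True, x4 = False, x5 = False, x6 = False.
So x1 = False  x2 = False  x3 = True  x4 = False  x5 = False  x6 = False is a satisfying assignment.

SATISFIABLE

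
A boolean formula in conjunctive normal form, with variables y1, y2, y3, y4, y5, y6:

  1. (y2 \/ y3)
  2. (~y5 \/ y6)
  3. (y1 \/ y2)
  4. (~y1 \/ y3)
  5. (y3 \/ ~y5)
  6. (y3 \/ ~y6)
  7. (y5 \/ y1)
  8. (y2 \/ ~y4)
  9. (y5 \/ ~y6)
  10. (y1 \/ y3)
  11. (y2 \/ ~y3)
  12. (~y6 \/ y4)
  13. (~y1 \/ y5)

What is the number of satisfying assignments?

The models are:
  y1=0 y2=1 y3=1 y4=1 y5=1 y6=1
  y1=1 y2=1 y3=1 y4=1 y5=1 y6=1
Count: 2.

2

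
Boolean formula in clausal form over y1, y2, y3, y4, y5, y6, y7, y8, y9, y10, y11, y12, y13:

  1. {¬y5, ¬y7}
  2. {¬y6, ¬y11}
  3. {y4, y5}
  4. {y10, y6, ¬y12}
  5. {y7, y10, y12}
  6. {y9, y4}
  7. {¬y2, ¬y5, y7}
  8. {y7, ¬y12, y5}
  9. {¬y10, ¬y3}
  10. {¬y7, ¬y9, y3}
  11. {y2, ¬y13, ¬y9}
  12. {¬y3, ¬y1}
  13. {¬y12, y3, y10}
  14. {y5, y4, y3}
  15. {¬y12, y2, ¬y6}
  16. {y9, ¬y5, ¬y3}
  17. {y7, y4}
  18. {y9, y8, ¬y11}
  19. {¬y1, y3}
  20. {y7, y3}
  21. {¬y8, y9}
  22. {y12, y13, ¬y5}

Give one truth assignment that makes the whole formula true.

y1=False, y2=False, y3=True, y4=True, y5=False, y6=True, y7=True, y8=False, y9=True, y10=False, y11=False, y12=False, y13=False

Check each clause:
  1. {¬y7, ¬y5} — ¬y5 is true.
  2. {¬y11, ¬y6} — ¬y11 is true.
  3. {y5, y4} — y4 is true.
  4. {¬y12, y6, y10} — ¬y12 is true.
  5. {y7, y10, y12} — y7 is true.
  6. {y4, y9} — y9 is true.
  7. {y7, ¬y5, ¬y2} — ¬y5 is true.
  8. {y5, y7, ¬y12} — ¬y12 is true.
  9. {¬y3, ¬y10} — ¬y10 is true.
  10. {¬y7, ¬y9, y3} — y3 is true.
  11. {y2, ¬y13, ¬y9} — ¬y13 is true.
  12. {¬y1, ¬y3} — ¬y1 is true.
  13. {y10, y3, ¬y12} — y3 is true.
  14. {y5, y3, y4} — y3 is true.
  15. {¬y6, y2, ¬y12} — ¬y12 is true.
  16. {¬y5, y9, ¬y3} — y9 is true.
  17. {y4, y7} — y4 is true.
  18. {y8, y9, ¬y11} — y9 is true.
  19. {¬y1, y3} — y3 is true.
  20. {y7, y3} — y3 is true.
  21. {¬y8, y9} — ¬y8 is true.
  22. {y12, ¬y5, y13} — ¬y5 is true.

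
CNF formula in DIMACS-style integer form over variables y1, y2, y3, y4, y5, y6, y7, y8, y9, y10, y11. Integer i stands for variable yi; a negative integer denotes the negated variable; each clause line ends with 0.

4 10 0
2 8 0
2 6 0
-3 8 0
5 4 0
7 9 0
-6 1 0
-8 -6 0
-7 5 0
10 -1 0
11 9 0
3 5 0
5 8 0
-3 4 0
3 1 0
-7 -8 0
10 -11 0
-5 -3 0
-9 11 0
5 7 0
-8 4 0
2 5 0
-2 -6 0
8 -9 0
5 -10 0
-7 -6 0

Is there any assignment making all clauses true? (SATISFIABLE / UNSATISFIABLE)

SATISFIABLE

Set y1 = True and propagate.
  then y10 is forced to True.
  then y5 is forced to True.
  then y3 is forced to False.
The remaining clauses are satisfied by y2 = True, y4 = False, y6 = False, y7 = True, y8 = False, y9 = False, y11 = True.
So y1 = True  y2 = True  y3 = False  y4 = False  y5 = True  y6 = False  y7 = True  y8 = False  y9 = False  y10 = True  y11 = True is a satisfying assignment.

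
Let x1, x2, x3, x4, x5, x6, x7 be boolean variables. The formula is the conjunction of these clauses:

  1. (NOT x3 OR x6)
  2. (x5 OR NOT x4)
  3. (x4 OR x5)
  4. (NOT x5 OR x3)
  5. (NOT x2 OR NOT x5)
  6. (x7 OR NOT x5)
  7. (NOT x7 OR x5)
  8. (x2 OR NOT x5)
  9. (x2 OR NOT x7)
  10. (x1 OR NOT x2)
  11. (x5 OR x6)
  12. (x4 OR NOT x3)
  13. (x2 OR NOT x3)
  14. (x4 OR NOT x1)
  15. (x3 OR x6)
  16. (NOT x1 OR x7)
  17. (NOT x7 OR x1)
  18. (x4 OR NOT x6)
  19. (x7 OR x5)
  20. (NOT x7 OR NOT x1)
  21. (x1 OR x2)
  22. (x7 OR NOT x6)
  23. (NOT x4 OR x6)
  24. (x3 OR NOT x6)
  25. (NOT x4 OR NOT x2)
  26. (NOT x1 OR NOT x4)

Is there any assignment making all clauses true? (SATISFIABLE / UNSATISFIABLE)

UNSATISFIABLE

x5 = True:
  propagation gives x3=True, x6=True, x2=False; an empty clause results — contradiction.
x5 = False:
  propagation gives x4=False; an empty clause results — contradiction.
Every branch closes, so no satisfying assignment exists.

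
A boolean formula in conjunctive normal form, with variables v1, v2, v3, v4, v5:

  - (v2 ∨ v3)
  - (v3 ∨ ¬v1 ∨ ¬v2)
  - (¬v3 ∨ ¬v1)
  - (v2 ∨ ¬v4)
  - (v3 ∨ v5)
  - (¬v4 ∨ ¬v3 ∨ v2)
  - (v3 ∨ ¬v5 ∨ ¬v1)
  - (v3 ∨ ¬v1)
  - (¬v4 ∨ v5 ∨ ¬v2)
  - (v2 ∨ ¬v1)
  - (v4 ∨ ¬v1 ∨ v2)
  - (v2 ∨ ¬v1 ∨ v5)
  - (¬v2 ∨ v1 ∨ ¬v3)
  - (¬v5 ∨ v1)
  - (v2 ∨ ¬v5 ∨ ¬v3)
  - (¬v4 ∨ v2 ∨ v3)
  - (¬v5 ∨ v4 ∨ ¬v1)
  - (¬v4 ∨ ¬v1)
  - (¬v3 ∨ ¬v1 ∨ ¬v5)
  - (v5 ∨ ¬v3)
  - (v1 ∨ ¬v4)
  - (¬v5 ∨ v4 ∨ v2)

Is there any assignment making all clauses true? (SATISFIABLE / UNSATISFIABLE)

v1 = True:
  propagation gives v3=False; an empty clause results — contradiction.
v1 = False:
  propagation gives v5=False, v3=True; an empty clause results — contradiction.
Every branch closes, so no satisfying assignment exists.

UNSATISFIABLE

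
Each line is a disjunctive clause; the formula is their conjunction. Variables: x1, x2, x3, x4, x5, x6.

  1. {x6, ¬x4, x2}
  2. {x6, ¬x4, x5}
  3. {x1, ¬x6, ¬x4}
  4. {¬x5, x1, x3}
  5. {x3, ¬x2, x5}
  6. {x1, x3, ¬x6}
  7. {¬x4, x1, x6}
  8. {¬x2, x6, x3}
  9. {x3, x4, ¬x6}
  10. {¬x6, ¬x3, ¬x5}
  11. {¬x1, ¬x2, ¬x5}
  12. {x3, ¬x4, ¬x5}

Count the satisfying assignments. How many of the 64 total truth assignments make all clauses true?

17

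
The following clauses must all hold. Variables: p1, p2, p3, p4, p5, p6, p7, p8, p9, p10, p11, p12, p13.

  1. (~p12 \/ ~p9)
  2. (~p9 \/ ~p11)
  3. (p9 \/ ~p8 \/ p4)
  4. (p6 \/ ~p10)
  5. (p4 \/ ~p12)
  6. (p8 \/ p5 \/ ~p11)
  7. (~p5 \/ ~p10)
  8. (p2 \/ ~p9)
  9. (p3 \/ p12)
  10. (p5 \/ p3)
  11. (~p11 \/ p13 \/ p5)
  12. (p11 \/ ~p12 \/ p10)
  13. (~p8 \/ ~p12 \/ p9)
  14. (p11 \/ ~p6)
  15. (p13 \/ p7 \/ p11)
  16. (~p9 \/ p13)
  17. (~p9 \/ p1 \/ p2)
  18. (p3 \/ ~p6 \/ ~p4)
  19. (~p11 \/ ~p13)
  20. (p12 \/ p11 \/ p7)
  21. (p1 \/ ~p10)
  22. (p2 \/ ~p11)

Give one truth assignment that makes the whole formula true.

p1=True  p2=True  p3=True  p4=True  p5=True  p6=False  p7=False  p8=False  p9=False  p10=False  p11=True  p12=False  p13=False

p1 occurs only positively in the remaining clauses — set p1 = True.
p2 occurs only positively in the remaining clauses — set p2 = True.
Branch on p3: take p3 = True.
For the remaining variables, p4 = True, p5 = True, p6 = False, p7 = False, p8 = False, p9 = False, p10 = False, p11 = True, p12 = False, p13 = False works.
Every clause has at least one true literal under this assignment.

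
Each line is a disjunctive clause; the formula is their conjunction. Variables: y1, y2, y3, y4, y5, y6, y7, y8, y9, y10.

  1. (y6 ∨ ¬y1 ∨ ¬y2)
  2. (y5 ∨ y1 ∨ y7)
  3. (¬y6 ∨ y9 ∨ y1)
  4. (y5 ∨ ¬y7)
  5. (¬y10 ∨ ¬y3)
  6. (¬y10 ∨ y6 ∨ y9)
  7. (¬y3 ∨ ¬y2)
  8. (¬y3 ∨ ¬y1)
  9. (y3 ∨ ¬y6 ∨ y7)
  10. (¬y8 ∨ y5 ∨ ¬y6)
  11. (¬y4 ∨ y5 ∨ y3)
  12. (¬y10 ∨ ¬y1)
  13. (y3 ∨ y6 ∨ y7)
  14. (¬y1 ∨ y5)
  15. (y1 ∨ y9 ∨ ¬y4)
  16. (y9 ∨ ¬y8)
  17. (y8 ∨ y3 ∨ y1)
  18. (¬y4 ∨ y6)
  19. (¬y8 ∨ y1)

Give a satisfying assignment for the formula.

y1=T, y2=F, y3=F, y4=F, y5=T, y6=T, y7=T, y8=F, y9=T, y10=F

Pure literal: y2 appears only negated; assign y2 = False.
Pure literal: y4 appears only negated; assign y4 = False.
Branch on y1: take y1 = True.
  then y3 is forced to False.
  then y10 is forced to False.
  then y5 is forced to True.
Set y6 = True and propagate.
  then y7 is forced to True.
The remaining clauses are satisfied by y8 = False, y9 = True.
Check each clause:
  1. (¬y2 ∨ ¬y1 ∨ y6) — ¬y2 is true.
  2. (y1 ∨ y7 ∨ y5) — y1 is true.
  3. (y9 ∨ y1 ∨ ¬y6) — y1 is true.
  4. (y5 ∨ ¬y7) — y5 is true.
  5. (¬y3 ∨ ¬y10) — ¬y3 is true.
  6. (y6 ∨ ¬y10 ∨ y9) — y9 is true.
  7. (¬y3 ∨ ¬y2) — ¬y3 is true.
  8. (¬y1 ∨ ¬y3) — ¬y3 is true.
  9. (¬y6 ∨ y3 ∨ y7) — y7 is true.
  10. (y5 ∨ ¬y6 ∨ ¬y8) — ¬y8 is true.
  11. (y5 ∨ y3 ∨ ¬y4) — ¬y4 is true.
  12. (¬y10 ∨ ¬y1) — ¬y10 is true.
  13. (y3 ∨ y6 ∨ y7) — y6 is true.
  14. (y5 ∨ ¬y1) — y5 is true.
  15. (y1 ∨ ¬y4 ∨ y9) — y9 is true.
  16. (¬y8 ∨ y9) — ¬y8 is true.
  17. (y8 ∨ y1 ∨ y3) — y1 is true.
  18. (y6 ∨ ¬y4) — ¬y4 is true.
  19. (y1 ∨ ¬y8) — ¬y8 is true.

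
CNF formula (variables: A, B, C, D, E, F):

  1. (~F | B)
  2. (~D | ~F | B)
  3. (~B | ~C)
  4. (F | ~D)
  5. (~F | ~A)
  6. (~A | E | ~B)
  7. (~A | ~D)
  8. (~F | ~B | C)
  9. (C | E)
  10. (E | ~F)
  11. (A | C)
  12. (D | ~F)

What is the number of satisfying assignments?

The models are:
  A=0 B=0 C=1 D=0 E=0 F=0
  A=0 B=0 C=1 D=0 E=1 F=0
  A=1 B=0 C=0 D=0 E=1 F=0
  A=1 B=0 C=1 D=0 E=0 F=0
  A=1 B=0 C=1 D=0 E=1 F=0
  A=1 B=1 C=0 D=0 E=1 F=0
That's 6 in total.

6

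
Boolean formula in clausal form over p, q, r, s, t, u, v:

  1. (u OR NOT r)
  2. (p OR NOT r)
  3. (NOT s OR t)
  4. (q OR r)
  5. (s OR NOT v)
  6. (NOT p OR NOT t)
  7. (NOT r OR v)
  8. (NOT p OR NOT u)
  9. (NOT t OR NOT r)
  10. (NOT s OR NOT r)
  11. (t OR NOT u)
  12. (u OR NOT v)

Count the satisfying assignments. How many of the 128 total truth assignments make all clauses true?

7

Satisfying assignments:
  p=F q=T r=F s=F t=F u=F v=F
  p=F q=T r=F s=F t=T u=F v=F
  p=F q=T r=F s=F t=T u=T v=F
  p=F q=T r=F s=T t=T u=F v=F
  p=F q=T r=F s=T t=T u=T v=F
  p=F q=T r=F s=T t=T u=T v=T
  p=T q=T r=F s=F t=F u=F v=F
That's 7 in total.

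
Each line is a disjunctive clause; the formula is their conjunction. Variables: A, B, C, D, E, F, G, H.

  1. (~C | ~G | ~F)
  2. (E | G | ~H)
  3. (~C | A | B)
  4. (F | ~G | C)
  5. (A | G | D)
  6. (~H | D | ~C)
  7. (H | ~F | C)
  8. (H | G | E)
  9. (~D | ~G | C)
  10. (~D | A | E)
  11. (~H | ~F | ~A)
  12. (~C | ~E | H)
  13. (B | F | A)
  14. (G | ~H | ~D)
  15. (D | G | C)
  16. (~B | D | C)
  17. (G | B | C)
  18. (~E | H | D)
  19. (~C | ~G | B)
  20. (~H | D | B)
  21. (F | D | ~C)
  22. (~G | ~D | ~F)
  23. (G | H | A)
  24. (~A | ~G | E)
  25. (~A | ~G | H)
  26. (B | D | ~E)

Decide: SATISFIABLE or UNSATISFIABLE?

SATISFIABLE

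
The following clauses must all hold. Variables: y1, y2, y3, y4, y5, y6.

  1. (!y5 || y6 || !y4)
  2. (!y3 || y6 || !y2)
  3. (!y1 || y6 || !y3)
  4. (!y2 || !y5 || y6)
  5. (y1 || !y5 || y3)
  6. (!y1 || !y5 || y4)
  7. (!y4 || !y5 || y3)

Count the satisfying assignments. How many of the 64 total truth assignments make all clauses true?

Split on y5, then y3.
  y5=1, y3=1: 7 of the 16 assignments to (y1,y2,y4,y6) work.
  y5=1, y3=0: a clause becomes empty — 0.
  y5=0, y3=1: y4 free; 5 ways for (y1,y2,y6) × 2^1 = 10.
  y5=0, y3=0: y1, y2, y4, y6 free → 2^4 = 16.
Total: 7 + 0 + 10 + 16 = 33.

33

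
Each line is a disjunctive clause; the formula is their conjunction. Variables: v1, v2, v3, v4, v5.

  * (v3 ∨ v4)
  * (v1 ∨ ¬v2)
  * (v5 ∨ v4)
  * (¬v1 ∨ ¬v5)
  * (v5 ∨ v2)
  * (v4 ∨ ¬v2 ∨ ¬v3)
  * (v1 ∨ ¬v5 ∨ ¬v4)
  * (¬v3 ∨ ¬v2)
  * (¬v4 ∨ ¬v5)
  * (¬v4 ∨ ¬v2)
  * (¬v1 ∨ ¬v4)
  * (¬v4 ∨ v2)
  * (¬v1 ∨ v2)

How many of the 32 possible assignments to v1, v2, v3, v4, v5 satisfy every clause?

1

Satisfying assignments:
  v1=0 v2=0 v3=1 v4=0 v5=1
That's 1 in total.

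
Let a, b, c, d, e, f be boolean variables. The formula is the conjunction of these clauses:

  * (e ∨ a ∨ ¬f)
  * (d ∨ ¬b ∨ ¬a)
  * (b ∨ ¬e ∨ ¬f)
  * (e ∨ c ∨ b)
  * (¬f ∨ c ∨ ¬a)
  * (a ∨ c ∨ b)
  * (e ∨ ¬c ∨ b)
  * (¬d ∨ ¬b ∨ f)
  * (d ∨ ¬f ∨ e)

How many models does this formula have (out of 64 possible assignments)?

16

Case analysis on b and e:
  b=1, e=1: 7 of the 16 assignments to (a,c,d,f) work.
  b=1, e=0: remaining (a,c,d,f) ∈ {(0,0,0,0); (0,1,0,0); (1,1,1,1)} — 3.
  b=0, e=1: d free; 3 ways for (a,c,f) × 2^1 = 6.
  b=0, e=0: a clause becomes empty — 0.
Total: 7 + 3 + 6 + 0 = 16.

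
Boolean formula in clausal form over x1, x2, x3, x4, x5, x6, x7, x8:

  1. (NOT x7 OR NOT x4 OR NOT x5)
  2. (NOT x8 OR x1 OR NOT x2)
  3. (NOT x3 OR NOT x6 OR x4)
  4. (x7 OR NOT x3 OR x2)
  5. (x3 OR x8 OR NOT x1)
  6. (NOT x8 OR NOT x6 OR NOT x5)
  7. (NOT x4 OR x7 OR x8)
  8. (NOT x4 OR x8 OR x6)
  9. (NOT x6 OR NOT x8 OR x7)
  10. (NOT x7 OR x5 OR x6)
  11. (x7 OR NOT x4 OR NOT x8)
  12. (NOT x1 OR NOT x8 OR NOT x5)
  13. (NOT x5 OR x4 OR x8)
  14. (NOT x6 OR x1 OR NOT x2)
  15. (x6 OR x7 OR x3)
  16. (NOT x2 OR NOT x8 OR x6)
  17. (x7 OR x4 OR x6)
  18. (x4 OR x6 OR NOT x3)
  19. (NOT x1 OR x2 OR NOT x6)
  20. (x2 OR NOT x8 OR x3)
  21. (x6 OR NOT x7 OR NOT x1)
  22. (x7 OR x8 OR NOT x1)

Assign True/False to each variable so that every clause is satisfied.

Set x1 = False and propagate.
Branch on x2: take x2 = False.
The remaining clauses are satisfied by x3 = True, x4 = True, x5 = False, x6 = True, x7 = True, x8 = True.
Every clause has at least one true literal under this assignment.
Check each clause:
  1. (NOT x7 OR NOT x5 OR NOT x4) — NOT x5 is true.
  2. (NOT x8 OR NOT x2 OR x1) — NOT x2 is true.
  3. (x4 OR NOT x6 OR NOT x3) — x4 is true.
  4. (x7 OR x2 OR NOT x3) — x7 is true.
  5. (x8 OR NOT x1 OR x3) — x8 is true.
  6. (NOT x6 OR NOT x5 OR NOT x8) — NOT x5 is true.
  7. (x8 OR x7 OR NOT x4) — x8 is true.
  8. (NOT x4 OR x6 OR x8) — x8 is true.
  9. (NOT x8 OR NOT x6 OR x7) — x7 is true.
  10. (x6 OR NOT x7 OR x5) — x6 is true.
  11. (NOT x8 OR x7 OR NOT x4) — x7 is true.
  12. (NOT x8 OR NOT x5 OR NOT x1) — NOT x5 is true.
  13. (x8 OR x4 OR NOT x5) — x8 is true.
  14. (x1 OR NOT x6 OR NOT x2) — NOT x2 is true.
  15. (x3 OR x6 OR x7) — x3 is true.
  16. (x6 OR NOT x8 OR NOT x2) — NOT x2 is true.
  17. (x7 OR x6 OR x4) — x4 is true.
  18. (NOT x3 OR x4 OR x6) — x4 is true.
  19. (x2 OR NOT x6 OR NOT x1) — NOT x1 is true.
  20. (x3 OR NOT x8 OR x2) — x3 is true.
  21. (NOT x7 OR x6 OR NOT x1) — NOT x1 is true.
  22. (x7 OR NOT x1 OR x8) — x8 is true.

x1=False, x2=False, x3=True, x4=True, x5=False, x6=True, x7=True, x8=True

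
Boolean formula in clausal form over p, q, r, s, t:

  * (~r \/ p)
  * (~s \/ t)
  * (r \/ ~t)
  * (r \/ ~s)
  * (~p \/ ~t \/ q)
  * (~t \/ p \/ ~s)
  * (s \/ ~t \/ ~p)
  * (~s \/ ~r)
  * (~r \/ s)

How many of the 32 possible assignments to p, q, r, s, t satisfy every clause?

4

Satisfying assignments:
  p=0 q=0 r=0 s=0 t=0
  p=0 q=1 r=0 s=0 t=0
  p=1 q=0 r=0 s=0 t=0
  p=1 q=1 r=0 s=0 t=0
That's 4 in total.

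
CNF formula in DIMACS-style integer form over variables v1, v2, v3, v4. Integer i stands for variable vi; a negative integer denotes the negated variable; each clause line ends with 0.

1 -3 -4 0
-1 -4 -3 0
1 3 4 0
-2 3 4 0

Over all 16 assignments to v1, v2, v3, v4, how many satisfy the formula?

Case analysis on v3 and v4:
  v3=T, v4=T: a clause becomes empty — 0.
  v3=T, v4=F: remaining (v1,v2) ∈ {(F,F); (F,T); (T,F); (T,T)} — 4.
  v3=F, v4=T: remaining (v1,v2) ∈ {(F,F); (F,T); (T,F); (T,T)} — 4.
  v3=F, v4=F: remaining (v1,v2) ∈ {(T,F)} — 1.
Total: 0 + 4 + 4 + 1 = 9.

9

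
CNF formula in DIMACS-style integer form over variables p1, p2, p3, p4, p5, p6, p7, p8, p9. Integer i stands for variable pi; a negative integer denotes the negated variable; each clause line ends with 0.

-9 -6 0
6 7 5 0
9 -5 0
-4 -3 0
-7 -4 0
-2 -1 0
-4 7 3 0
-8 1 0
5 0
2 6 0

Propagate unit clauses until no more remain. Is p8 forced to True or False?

(p5) is a unit clause: p5 = True.
From (p9 | ~p5) and p5 = True: p9 = True.
From (~p6 | ~p9) and p9 = True: p6 = False.
In (p6 | p2), p6 is now false; p2 must hold, so p2 = True.
(~p2 | ~p1) with p2 = True leaves only ~p1, so p1 = False.
From (p1 | ~p8) and p1 = False: p8 = False.

False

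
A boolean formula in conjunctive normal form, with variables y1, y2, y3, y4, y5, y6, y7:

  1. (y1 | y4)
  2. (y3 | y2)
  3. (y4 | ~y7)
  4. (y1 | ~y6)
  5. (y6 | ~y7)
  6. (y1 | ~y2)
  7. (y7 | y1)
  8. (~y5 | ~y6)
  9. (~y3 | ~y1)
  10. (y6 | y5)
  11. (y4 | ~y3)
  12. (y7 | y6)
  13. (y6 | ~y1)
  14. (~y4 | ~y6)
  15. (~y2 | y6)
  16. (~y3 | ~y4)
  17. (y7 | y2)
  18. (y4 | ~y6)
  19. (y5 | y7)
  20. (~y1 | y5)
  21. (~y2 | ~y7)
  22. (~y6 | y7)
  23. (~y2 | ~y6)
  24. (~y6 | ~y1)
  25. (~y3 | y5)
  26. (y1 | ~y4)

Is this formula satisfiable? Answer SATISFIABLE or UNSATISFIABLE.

UNSATISFIABLE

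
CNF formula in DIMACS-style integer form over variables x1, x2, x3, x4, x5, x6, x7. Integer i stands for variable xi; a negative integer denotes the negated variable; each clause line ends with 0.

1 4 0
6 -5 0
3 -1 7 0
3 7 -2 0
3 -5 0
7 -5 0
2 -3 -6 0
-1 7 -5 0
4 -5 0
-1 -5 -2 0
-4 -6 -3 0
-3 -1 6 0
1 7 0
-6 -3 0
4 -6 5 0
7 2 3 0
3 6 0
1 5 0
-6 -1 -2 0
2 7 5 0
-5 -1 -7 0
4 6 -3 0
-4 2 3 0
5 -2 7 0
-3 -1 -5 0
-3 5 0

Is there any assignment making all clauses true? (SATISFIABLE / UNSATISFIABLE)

UNSATISFIABLE

x3 = True:
  propagation gives x6=False, x5=False; an empty clause results — contradiction.
x3 = False:
  propagation gives x5=False, x6=True, x4=True, x1=True; an empty clause results — contradiction.
Every branch closes, so no satisfying assignment exists.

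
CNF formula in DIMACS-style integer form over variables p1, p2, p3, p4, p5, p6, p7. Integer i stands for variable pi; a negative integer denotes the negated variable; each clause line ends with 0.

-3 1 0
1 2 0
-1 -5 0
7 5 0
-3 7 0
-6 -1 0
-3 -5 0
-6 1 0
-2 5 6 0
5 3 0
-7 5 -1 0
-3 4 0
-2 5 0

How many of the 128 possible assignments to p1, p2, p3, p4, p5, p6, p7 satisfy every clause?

4

Satisfying assignments:
  p1=F p2=T p3=F p4=F p5=T p6=F p7=F
  p1=F p2=T p3=F p4=F p5=T p6=F p7=T
  p1=F p2=T p3=F p4=T p5=T p6=F p7=F
  p1=F p2=T p3=F p4=T p5=T p6=F p7=T
Count: 4.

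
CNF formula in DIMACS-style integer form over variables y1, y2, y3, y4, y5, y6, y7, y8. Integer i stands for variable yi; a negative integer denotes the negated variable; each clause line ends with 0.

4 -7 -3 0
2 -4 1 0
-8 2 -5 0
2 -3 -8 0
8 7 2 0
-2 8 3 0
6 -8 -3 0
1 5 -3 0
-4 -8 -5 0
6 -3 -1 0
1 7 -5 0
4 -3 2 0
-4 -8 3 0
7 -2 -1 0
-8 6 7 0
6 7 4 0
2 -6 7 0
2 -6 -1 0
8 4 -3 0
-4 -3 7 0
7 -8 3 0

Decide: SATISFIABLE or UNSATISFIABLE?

Set y1 = True and propagate.
Branch on y2: take y2 = True.
  then y7 is forced to True.
For the remaining variables, y3 = True, y4 = True, y5 = False, y6 = True, y8 = True works.
Every clause has at least one true literal under this assignment.
So y1=True, y2=True, y3=True, y4=True, y5=False, y6=True, y7=True, y8=True is a satisfying assignment.

SATISFIABLE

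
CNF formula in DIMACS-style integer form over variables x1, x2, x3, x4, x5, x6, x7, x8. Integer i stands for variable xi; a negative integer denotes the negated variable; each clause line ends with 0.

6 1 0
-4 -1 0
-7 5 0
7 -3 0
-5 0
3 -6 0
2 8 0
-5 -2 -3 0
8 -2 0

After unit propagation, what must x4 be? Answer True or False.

False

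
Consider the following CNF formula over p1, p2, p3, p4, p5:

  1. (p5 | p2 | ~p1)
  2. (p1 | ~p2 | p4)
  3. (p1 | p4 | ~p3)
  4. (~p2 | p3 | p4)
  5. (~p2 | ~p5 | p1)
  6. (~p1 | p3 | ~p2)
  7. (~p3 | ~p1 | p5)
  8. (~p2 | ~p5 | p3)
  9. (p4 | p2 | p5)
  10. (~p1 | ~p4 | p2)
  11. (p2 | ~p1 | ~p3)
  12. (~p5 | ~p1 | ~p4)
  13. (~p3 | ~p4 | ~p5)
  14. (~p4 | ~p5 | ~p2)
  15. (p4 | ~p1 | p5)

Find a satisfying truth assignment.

p1=0, p2=1, p3=0, p4=1, p5=0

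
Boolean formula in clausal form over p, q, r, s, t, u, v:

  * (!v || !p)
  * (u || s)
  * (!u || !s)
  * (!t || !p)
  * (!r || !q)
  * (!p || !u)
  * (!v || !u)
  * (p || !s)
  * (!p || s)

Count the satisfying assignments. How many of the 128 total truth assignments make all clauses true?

Case analysis on p and s:
  p=1, s=1: remaining (q,r,t,u,v) ∈ {(0,0,0,0,0); (0,1,0,0,0); (1,0,0,0,0)} — 3.
  p=1, s=0: a clause becomes empty — 0.
  p=0, s=1: a clause becomes empty — 0.
  p=0, s=0: t free; 3 ways for (q,r,u,v) × 2^1 = 6.
Total: 3 + 0 + 0 + 6 = 9.

9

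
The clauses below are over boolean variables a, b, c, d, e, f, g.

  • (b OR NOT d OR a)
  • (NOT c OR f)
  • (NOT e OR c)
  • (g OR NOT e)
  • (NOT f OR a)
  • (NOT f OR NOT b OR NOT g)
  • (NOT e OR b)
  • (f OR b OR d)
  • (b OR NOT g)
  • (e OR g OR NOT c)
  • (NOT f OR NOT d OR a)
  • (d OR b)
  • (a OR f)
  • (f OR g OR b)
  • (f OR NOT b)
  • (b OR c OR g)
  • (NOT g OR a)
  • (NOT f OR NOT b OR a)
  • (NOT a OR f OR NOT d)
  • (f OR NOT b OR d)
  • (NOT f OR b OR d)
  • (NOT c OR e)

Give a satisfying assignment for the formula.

a = True, b = True, c = False, d = False, e = False, f = True, g = False

Check each clause:
  1. (NOT d OR a OR b) — a is true.
  2. (NOT c OR f) — NOT c is true.
  3. (NOT e OR c) — NOT e is true.
  4. (g OR NOT e) — NOT e is true.
  5. (a OR NOT f) — a is true.
  6. (NOT g OR NOT f OR NOT b) — NOT g is true.
  7. (NOT e OR b) — b is true.
  8. (b OR f OR d) — b is true.
  9. (NOT g OR b) — NOT g is true.
  10. (NOT c OR g OR e) — NOT c is true.
  11. (NOT f OR a OR NOT d) — a is true.
  12. (d OR b) — b is true.
  13. (a OR f) — a is true.
  14. (b OR f OR g) — b is true.
  15. (f OR NOT b) — f is true.
  16. (b OR g OR c) — b is true.
  17. (a OR NOT g) — NOT g is true.
  18. (NOT f OR a OR NOT b) — a is true.
  19. (NOT a OR NOT d OR f) — NOT d is true.
  20. (d OR f OR NOT b) — f is true.
  21. (d OR b OR NOT f) — b is true.
  22. (e OR NOT c) — NOT c is true.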